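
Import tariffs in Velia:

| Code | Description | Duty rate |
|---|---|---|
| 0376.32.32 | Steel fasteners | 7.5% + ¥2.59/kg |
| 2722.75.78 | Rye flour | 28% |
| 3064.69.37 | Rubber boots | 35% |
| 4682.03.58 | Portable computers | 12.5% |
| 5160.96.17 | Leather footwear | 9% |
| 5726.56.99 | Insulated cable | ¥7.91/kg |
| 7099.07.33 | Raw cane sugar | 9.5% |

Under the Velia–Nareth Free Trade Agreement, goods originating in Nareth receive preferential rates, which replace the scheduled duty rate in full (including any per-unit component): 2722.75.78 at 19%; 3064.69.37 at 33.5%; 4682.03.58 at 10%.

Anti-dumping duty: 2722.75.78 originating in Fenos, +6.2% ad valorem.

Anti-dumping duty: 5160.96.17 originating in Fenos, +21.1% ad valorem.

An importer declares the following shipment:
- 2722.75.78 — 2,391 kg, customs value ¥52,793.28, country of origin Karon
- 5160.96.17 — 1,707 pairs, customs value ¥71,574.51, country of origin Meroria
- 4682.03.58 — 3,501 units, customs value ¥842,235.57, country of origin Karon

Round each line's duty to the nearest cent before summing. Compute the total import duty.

¥126,503.28

Line 1 (2722.75.78, Karon, 2,391 kg, ¥52,793.28):
Base rate for 2722.75.78 is 28%.
2722.75.78 has an FTA preferential rate, but origin Karon is not Nareth; base rate stands.
The additional-duty order on 2722.75.78 targets Fenos, not Karon; it does not apply.
Duty = ¥52,793.28 × 28% = ¥14,782.12.
Line 2 (5160.96.17, Meroria, 1,707 pairs, ¥71,574.51):
Base rate for 5160.96.17 is 9%.
The additional-duty order on 5160.96.17 targets Fenos, not Meroria; it does not apply.
Duty = ¥71,574.51 × 9% = ¥6,441.71.
Line 3 (4682.03.58, Karon, 3,501 units, ¥842,235.57):
Base rate for 4682.03.58 is 12.5%.
4682.03.58 has an FTA preferential rate, but origin Karon is not Nareth; base rate stands.
Duty = ¥842,235.57 × 12.5% = ¥105,279.45.
Total = ¥14,782.12 + ¥6,441.71 + ¥105,279.45 = ¥126,503.28.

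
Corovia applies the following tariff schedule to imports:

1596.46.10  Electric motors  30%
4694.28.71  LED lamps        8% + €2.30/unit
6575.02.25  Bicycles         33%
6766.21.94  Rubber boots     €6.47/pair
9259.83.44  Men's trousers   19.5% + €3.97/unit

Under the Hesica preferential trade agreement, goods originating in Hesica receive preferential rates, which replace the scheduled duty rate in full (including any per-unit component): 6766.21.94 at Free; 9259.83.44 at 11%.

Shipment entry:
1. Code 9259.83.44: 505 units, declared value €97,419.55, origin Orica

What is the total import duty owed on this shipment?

Line 1 (9259.83.44, Orica, 505 units, €97,419.55):
Base rate for 9259.83.44 is 19.5% + €3.97/unit.
9259.83.44 has an FTA preferential rate, but origin Orica is not Hesica; base rate stands.
Duty = €97,419.55 × 19.5% + 505 × €3.97 = €21,001.66.

€21,001.66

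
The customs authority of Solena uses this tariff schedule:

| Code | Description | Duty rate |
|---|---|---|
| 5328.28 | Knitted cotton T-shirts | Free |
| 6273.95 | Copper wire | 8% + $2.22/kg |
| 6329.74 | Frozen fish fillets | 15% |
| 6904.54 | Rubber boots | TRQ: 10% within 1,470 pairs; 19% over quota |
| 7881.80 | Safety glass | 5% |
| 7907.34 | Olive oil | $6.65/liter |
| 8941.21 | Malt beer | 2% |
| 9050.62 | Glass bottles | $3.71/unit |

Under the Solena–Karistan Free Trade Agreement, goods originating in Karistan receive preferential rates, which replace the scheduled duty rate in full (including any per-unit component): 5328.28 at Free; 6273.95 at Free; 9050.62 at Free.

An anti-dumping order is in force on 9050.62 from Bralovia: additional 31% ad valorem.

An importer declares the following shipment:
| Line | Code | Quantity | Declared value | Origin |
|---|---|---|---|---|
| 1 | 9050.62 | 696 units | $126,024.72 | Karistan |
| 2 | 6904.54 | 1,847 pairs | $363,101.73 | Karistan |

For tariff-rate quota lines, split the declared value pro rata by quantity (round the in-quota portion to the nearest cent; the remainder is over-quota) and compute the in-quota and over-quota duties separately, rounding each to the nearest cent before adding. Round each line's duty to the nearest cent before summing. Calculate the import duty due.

$42,980.47

Line 1 (9050.62, Karistan, 696 units, $126,024.72):
Base rate for 9050.62 is $3.71/unit.
Origin Karistan qualifies under the Solena–Karistan agreement and 9050.62 is covered: preferential rate Free applies instead.
The additional-duty order on 9050.62 targets Bralovia, not Karistan; it does not apply.
Duty = $126,024.72 × 0% = $0.00.
Line 2 (6904.54, Karistan, 1,847 pairs, $363,101.73):
Code 6904.54 is under a tariff-rate quota (threshold 1,470 pairs). In-quota: 1,470 pairs at 10%; over-quota: 377 pairs at 19%.
Pro-rata value split: in-quota = $363,101.73 × 1,470/1,847 = $288,987.30; over-quota = $363,101.73 − $288,987.30 = $74,114.43.
In-quota duty = $288,987.30 × 10% = $28,898.73. Over-quota duty = $74,114.43 × 19% = $14,081.74.
Line duty = $28,898.73 + $14,081.74 = $42,980.47.
Total = $0.00 + $42,980.47 = $42,980.47.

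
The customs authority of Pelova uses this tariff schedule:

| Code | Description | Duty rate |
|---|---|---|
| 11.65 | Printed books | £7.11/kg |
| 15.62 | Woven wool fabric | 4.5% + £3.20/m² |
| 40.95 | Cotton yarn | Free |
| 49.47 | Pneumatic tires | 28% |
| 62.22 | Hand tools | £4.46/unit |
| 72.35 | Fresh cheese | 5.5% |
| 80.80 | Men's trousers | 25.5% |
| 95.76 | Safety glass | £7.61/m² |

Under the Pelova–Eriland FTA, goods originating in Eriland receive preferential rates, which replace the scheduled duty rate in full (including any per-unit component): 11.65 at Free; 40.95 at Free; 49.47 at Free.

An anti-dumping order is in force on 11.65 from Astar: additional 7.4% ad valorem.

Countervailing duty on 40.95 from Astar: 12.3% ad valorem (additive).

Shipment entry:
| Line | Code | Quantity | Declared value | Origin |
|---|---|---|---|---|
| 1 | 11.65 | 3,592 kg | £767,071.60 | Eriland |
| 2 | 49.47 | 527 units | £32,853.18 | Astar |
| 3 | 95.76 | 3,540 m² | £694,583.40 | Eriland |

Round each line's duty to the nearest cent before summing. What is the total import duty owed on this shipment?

£36,138.29

Line 1 (11.65, Eriland, 3,592 kg, £767,071.60):
Base rate for 11.65 is £7.11/kg.
Origin Eriland qualifies under the Pelova–Eriland agreement and 11.65 is covered: preferential rate Free applies instead.
The additional-duty order on 11.65 targets Astar, not Eriland; it does not apply.
Duty = £767,071.60 × 0% = £0.00.
Line 2 (49.47, Astar, 527 units, £32,853.18):
Base rate for 49.47 is 28%.
49.47 has an FTA preferential rate, but origin Astar is not Eriland; base rate stands.
Duty = £32,853.18 × 28% = £9,198.89.
Line 3 (95.76, Eriland, 3,540 m², £694,583.40):
Base rate for 95.76 is £7.61/m².
Origin Eriland is the FTA partner but 95.76 is not on the preference list; base rate stands.
Duty = 3,540 × £7.61 = £26,939.40.
Total = £0.00 + £9,198.89 + £26,939.40 = £36,138.29.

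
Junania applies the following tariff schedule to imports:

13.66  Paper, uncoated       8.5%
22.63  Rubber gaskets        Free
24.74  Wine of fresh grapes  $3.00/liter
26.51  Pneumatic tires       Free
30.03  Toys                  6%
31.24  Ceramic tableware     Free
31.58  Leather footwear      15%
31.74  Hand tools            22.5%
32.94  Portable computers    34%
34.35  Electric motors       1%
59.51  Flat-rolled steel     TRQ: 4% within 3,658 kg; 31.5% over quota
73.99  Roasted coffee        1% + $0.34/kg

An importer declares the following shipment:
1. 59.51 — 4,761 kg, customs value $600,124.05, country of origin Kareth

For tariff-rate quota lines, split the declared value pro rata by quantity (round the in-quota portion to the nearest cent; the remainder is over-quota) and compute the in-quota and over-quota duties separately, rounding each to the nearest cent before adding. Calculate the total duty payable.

Line 1 (59.51, Kareth, 4,761 kg, $600,124.05):
Code 59.51 is under a tariff-rate quota (threshold 3,658 kg). In-quota: 3,658 kg at 4%; over-quota: 1,103 kg at 31.5%.
Pro-rata value split: in-quota = $600,124.05 × 3,658/4,761 = $461,090.90; over-quota = $600,124.05 − $461,090.90 = $139,033.15.
In-quota duty = $461,090.90 × 4% = $18,443.64. Over-quota duty = $139,033.15 × 31.5% = $43,795.44.
Line duty = $18,443.64 + $43,795.44 = $62,239.08.

$62,239.08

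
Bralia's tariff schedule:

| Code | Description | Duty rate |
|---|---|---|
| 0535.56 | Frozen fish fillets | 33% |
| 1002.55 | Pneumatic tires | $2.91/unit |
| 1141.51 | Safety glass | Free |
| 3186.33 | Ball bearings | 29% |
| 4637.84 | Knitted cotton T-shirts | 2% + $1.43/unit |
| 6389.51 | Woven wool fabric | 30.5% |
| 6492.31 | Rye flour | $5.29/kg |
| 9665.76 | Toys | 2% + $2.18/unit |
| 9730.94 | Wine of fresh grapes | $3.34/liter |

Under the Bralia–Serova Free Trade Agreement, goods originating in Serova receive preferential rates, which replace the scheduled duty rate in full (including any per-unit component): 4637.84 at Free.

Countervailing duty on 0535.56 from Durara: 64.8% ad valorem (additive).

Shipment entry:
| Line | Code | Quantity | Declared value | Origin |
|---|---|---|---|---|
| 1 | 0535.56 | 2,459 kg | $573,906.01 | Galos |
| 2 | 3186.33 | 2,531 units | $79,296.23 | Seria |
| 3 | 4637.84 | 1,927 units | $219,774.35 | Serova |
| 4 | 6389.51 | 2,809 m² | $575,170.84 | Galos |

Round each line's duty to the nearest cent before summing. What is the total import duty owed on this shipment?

$387,812.00

Line 1 (0535.56, Galos, 2,459 kg, $573,906.01):
Base rate for 0535.56 is 33%.
The additional-duty order on 0535.56 targets Durara, not Galos; it does not apply.
Duty = $573,906.01 × 33% = $189,388.98.
Line 2 (3186.33, Seria, 2,531 units, $79,296.23):
Base rate for 3186.33 is 29%.
Duty = $79,296.23 × 29% = $22,995.91.
Line 3 (4637.84, Serova, 1,927 units, $219,774.35):
Base rate for 4637.84 is 2% + $1.43/unit.
Origin Serova qualifies under the Bralia–Serova agreement and 4637.84 is covered: preferential rate Free applies instead.
Duty = $219,774.35 × 0% = $0.00.
Line 4 (6389.51, Galos, 2,809 m², $575,170.84):
Base rate for 6389.51 is 30.5%.
Duty = $575,170.84 × 30.5% = $175,427.11.
Total = $189,388.98 + $22,995.91 + $0.00 + $175,427.11 = $387,812.00.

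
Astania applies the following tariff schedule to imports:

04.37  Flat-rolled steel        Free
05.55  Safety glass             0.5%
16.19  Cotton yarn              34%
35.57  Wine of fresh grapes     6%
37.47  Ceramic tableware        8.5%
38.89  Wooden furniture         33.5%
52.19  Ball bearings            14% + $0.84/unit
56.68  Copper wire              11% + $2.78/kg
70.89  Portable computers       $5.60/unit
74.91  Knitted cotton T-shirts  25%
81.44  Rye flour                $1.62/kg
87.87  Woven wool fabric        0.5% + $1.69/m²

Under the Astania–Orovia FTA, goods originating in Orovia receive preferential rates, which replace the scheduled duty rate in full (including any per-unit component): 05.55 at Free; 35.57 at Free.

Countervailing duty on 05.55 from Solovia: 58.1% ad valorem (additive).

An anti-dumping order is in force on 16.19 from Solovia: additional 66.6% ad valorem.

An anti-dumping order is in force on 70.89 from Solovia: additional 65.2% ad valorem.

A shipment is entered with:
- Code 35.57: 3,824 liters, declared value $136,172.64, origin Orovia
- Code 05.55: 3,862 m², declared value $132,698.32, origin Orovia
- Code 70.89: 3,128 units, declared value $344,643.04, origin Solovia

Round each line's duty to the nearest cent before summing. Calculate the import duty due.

Line 1 (35.57, Orovia, 3,824 liters, $136,172.64):
Base rate for 35.57 is 6%.
Origin Orovia qualifies under the Astania–Orovia agreement and 35.57 is covered: preferential rate Free applies instead.
Duty = $136,172.64 × 0% = $0.00.
Line 2 (05.55, Orovia, 3,862 m², $132,698.32):
Base rate for 05.55 is 0.5%.
Origin Orovia qualifies under the Astania–Orovia agreement and 05.55 is covered: preferential rate Free applies instead.
The additional-duty order on 05.55 targets Solovia, not Orovia; it does not apply.
Duty = $132,698.32 × 0% = $0.00.
Line 3 (70.89, Solovia, 3,128 units, $344,643.04):
Base rate for 70.89 is $5.60/unit.
Additional duty on 70.89 from Solovia: +65.2% ad valorem. Applied ad valorem rate = 65.2%.
Duty = $344,643.04 × 65.2% + 3,128 × $5.60 = $242,224.06.
Total = $0.00 + $0.00 + $242,224.06 = $242,224.06.

$242,224.06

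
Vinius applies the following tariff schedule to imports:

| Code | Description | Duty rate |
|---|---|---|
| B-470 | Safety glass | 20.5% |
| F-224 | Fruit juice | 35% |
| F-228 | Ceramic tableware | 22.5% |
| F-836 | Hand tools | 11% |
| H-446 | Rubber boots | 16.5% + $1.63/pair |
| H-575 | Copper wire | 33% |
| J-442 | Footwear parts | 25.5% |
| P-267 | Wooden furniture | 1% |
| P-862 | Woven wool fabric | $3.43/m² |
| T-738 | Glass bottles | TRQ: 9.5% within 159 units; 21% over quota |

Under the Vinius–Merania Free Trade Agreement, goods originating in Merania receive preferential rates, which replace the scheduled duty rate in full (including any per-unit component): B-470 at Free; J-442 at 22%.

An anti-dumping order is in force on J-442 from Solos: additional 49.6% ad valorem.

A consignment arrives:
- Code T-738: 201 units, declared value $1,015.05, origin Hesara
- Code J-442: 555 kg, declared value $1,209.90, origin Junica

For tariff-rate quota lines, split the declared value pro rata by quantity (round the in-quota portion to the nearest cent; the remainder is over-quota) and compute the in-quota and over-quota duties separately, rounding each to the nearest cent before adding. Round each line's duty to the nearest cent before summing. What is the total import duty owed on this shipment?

Line 1 (T-738, Hesara, 201 units, $1,015.05):
Code T-738 is under a tariff-rate quota (threshold 159 units). In-quota: 159 units at 9.5%; over-quota: 42 units at 21%.
Pro-rata value split: in-quota = $1,015.05 × 159/201 = $802.95; over-quota = $1,015.05 − $802.95 = $212.10.
In-quota duty = $802.95 × 9.5% = $76.28. Over-quota duty = $212.10 × 21% = $44.54.
Line duty = $76.28 + $44.54 = $120.82.
Line 2 (J-442, Junica, 555 kg, $1,209.90):
Base rate for J-442 is 25.5%.
J-442 has an FTA preferential rate, but origin Junica is not Merania; base rate stands.
The additional-duty order on J-442 targets Solos, not Junica; it does not apply.
Duty = $1,209.90 × 25.5% = $308.52.
Total = $120.82 + $308.52 = $429.34.

$429.34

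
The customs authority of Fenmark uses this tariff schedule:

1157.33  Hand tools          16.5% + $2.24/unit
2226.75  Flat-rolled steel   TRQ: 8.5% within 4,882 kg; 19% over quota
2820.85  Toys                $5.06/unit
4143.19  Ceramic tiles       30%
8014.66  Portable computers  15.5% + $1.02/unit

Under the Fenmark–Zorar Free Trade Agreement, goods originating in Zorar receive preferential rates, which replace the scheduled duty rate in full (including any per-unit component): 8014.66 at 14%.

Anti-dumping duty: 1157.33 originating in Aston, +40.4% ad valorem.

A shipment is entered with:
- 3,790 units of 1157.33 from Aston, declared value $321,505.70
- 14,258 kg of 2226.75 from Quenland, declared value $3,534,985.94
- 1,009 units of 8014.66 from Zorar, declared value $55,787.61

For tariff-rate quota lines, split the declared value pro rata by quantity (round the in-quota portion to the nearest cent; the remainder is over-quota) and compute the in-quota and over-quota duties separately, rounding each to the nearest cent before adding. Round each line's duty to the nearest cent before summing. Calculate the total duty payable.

Line 1 (1157.33, Aston, 3,790 units, $321,505.70):
Base rate for 1157.33 is 16.5% + $2.24/unit.
Additional duty on 1157.33 from Aston: +40.4%. Applied ad valorem rate: 16.5% + 40.4% = 56.9%.
Duty = $321,505.70 × 56.9% + 3,790 × $2.24 = $191,426.34.
Line 2 (2226.75, Quenland, 14,258 kg, $3,534,985.94):
Code 2226.75 is under a tariff-rate quota (threshold 4,882 kg). In-quota: 4,882 kg at 8.5%; over-quota: 9,376 kg at 19%.
Pro-rata value split: in-quota = $3,534,985.94 × 4,882/14,258 = $1,210,394.26; over-quota = $3,534,985.94 − $1,210,394.26 = $2,324,591.68.
In-quota duty = $1,210,394.26 × 8.5% = $102,883.51. Over-quota duty = $2,324,591.68 × 19% = $441,672.42.
Line duty = $102,883.51 + $441,672.42 = $544,555.93.
Line 3 (8014.66, Zorar, 1,009 units, $55,787.61):
Base rate for 8014.66 is 15.5% + $1.02/unit.
Origin Zorar qualifies under the Fenmark–Zorar agreement and 8014.66 is covered: preferential rate 14% applies instead.
Duty = $55,787.61 × 14% = $7,810.27.
Total = $191,426.34 + $544,555.93 + $7,810.27 = $743,792.54.

$743,792.54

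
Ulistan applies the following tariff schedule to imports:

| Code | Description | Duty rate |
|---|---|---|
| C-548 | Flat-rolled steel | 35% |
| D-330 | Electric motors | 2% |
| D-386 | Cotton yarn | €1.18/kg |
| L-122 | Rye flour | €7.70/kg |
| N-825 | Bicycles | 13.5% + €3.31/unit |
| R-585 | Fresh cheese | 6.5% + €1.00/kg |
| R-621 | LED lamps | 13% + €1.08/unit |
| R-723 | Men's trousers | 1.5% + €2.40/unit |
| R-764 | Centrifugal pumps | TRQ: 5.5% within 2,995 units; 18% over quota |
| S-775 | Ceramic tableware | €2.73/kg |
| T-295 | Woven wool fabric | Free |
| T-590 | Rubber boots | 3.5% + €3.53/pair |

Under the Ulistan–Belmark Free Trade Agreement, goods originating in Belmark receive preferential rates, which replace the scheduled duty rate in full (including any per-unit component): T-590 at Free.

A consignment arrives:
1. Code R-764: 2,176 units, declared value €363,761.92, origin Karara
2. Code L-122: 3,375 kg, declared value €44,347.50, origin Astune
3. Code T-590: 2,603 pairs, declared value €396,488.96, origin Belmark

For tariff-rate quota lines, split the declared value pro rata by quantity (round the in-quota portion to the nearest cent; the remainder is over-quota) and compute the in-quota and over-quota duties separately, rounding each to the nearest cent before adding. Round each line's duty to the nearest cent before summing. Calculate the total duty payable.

€45,994.41

Line 1 (R-764, Karara, 2,176 units, €363,761.92):
Code R-764 is under a tariff-rate quota (threshold 2,995 units). Quantity 2,176 units is within the quota, so the in-quota rate 5.5% applies to the full value.
Duty = €363,761.92 × 5.5% = €20,006.91.
Line 2 (L-122, Astune, 3,375 kg, €44,347.50):
Base rate for L-122 is €7.70/kg.
Duty = 3,375 × €7.70 = €25,987.50.
Line 3 (T-590, Belmark, 2,603 pairs, €396,488.96):
Base rate for T-590 is 3.5% + €3.53/pair.
Origin Belmark qualifies under the Ulistan–Belmark agreement and T-590 is covered: preferential rate Free applies instead.
Duty = €396,488.96 × 0% = €0.00.
Total = €20,006.91 + €25,987.50 + €0.00 = €45,994.41.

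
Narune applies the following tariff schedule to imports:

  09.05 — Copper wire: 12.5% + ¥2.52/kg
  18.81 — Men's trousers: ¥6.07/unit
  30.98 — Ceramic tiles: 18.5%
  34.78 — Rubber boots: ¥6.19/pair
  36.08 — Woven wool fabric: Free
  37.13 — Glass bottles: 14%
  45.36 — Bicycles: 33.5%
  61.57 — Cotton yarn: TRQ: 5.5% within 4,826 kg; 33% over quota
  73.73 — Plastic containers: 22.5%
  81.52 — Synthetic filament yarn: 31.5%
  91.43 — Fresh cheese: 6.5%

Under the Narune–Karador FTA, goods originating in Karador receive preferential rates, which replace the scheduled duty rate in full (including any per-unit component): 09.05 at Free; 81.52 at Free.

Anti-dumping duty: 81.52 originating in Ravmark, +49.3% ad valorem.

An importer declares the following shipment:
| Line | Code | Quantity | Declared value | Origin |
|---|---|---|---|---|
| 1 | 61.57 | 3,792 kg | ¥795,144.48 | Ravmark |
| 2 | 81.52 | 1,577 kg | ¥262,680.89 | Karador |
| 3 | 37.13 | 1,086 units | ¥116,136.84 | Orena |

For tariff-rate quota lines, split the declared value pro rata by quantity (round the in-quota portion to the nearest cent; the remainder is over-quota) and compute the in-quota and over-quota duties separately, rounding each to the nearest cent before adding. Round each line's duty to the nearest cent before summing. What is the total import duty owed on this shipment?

Line 1 (61.57, Ravmark, 3,792 kg, ¥795,144.48):
Code 61.57 is under a tariff-rate quota (threshold 4,826 kg). Quantity 3,792 kg is within the quota, so the in-quota rate 5.5% applies to the full value.
Duty = ¥795,144.48 × 5.5% = ¥43,732.95.
Line 2 (81.52, Karador, 1,577 kg, ¥262,680.89):
Base rate for 81.52 is 31.5%.
Origin Karador qualifies under the Narune–Karador agreement and 81.52 is covered: preferential rate Free applies instead.
The additional-duty order on 81.52 targets Ravmark, not Karador; it does not apply.
Duty = ¥262,680.89 × 0% = ¥0.00.
Line 3 (37.13, Orena, 1,086 units, ¥116,136.84):
Base rate for 37.13 is 14%.
Duty = ¥116,136.84 × 14% = ¥16,259.16.
Total = ¥43,732.95 + ¥0.00 + ¥16,259.16 = ¥59,992.11.

¥59,992.11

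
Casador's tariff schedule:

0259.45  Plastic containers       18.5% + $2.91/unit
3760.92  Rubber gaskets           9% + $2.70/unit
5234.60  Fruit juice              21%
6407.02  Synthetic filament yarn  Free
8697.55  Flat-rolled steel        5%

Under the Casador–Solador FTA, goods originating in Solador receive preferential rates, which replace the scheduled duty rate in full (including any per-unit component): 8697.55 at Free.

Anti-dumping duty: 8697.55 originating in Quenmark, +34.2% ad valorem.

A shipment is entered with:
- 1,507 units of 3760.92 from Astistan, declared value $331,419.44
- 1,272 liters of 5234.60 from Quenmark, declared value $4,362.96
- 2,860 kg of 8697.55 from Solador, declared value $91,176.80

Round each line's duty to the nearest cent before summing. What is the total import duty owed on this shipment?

Line 1 (3760.92, Astistan, 1,507 units, $331,419.44):
Base rate for 3760.92 is 9% + $2.70/unit.
Duty = $331,419.44 × 9% + 1,507 × $2.70 = $33,896.65.
Line 2 (5234.60, Quenmark, 1,272 liters, $4,362.96):
Base rate for 5234.60 is 21%.
Duty = $4,362.96 × 21% = $916.22.
Line 3 (8697.55, Solador, 2,860 kg, $91,176.80):
Base rate for 8697.55 is 5%.
Origin Solador qualifies under the Casador–Solador agreement and 8697.55 is covered: preferential rate Free applies instead.
The additional-duty order on 8697.55 targets Quenmark, not Solador; it does not apply.
Duty = $91,176.80 × 0% = $0.00.
Total = $33,896.65 + $916.22 + $0.00 = $34,812.87.

$34,812.87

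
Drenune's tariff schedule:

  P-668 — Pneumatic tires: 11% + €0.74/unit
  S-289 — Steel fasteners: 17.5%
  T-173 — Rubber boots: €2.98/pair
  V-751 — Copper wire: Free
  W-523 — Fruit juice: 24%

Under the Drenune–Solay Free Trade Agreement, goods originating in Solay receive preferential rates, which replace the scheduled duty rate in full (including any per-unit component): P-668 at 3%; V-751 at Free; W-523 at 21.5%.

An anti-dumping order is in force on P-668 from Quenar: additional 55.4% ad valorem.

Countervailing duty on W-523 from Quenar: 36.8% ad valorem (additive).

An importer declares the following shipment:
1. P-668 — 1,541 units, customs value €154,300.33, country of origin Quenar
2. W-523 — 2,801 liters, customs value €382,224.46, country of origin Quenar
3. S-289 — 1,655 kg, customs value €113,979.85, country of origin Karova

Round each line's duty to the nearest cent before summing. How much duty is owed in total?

Line 1 (P-668, Quenar, 1,541 units, €154,300.33):
Base rate for P-668 is 11% + €0.74/unit.
P-668 has an FTA preferential rate, but origin Quenar is not Solay; base rate stands.
Additional duty on P-668 from Quenar: +55.4%. Applied ad valorem rate: 11% + 55.4% = 66.4%.
Duty = €154,300.33 × 66.4% + 1,541 × €0.74 = €103,595.76.
Line 2 (W-523, Quenar, 2,801 liters, €382,224.46):
Base rate for W-523 is 24%.
W-523 has an FTA preferential rate, but origin Quenar is not Solay; base rate stands.
Additional duty on W-523 from Quenar: +36.8%. Applied ad valorem rate: 24% + 36.8% = 60.8%.
Duty = €382,224.46 × 60.8% = €232,392.47.
Line 3 (S-289, Karova, 1,655 kg, €113,979.85):
Base rate for S-289 is 17.5%.
Duty = €113,979.85 × 17.5% = €19,946.47.
Total = €103,595.76 + €232,392.47 + €19,946.47 = €355,934.70.

€355,934.70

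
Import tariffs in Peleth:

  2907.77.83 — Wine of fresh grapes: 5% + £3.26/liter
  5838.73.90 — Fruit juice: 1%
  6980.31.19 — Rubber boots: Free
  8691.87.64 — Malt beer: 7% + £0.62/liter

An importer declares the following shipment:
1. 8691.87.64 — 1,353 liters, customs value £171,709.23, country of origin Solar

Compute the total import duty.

£12,858.51

Line 1 (8691.87.64, Solar, 1,353 liters, £171,709.23):
Base rate for 8691.87.64 is 7% + £0.62/liter.
Duty = £171,709.23 × 7% + 1,353 × £0.62 = £12,858.51.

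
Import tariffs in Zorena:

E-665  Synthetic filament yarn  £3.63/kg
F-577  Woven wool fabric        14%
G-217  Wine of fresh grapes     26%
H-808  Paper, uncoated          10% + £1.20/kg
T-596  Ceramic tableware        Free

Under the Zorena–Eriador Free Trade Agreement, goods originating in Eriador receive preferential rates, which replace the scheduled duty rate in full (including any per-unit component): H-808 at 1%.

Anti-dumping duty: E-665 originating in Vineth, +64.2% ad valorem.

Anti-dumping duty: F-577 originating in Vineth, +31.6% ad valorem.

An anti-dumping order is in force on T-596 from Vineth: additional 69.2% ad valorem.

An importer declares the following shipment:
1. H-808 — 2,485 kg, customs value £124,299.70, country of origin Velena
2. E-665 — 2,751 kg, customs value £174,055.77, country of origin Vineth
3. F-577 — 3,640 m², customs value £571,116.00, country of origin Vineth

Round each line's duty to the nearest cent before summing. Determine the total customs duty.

£397,570.80

Line 1 (H-808, Velena, 2,485 kg, £124,299.70):
Base rate for H-808 is 10% + £1.20/kg.
H-808 has an FTA preferential rate, but origin Velena is not Eriador; base rate stands.
Duty = £124,299.70 × 10% + 2,485 × £1.20 = £15,411.97.
Line 2 (E-665, Vineth, 2,751 kg, £174,055.77):
Base rate for E-665 is £3.63/kg.
Additional duty on E-665 from Vineth: +64.2% ad valorem. Applied ad valorem rate = 64.2%.
Duty = £174,055.77 × 64.2% + 2,751 × £3.63 = £121,729.93.
Line 3 (F-577, Vineth, 3,640 m², £571,116.00):
Base rate for F-577 is 14%.
Additional duty on F-577 from Vineth: +31.6%. Applied ad valorem rate: 14% + 31.6% = 45.6%.
Duty = £571,116.00 × 45.6% = £260,428.90.
Total = £15,411.97 + £121,729.93 + £260,428.90 = £397,570.80.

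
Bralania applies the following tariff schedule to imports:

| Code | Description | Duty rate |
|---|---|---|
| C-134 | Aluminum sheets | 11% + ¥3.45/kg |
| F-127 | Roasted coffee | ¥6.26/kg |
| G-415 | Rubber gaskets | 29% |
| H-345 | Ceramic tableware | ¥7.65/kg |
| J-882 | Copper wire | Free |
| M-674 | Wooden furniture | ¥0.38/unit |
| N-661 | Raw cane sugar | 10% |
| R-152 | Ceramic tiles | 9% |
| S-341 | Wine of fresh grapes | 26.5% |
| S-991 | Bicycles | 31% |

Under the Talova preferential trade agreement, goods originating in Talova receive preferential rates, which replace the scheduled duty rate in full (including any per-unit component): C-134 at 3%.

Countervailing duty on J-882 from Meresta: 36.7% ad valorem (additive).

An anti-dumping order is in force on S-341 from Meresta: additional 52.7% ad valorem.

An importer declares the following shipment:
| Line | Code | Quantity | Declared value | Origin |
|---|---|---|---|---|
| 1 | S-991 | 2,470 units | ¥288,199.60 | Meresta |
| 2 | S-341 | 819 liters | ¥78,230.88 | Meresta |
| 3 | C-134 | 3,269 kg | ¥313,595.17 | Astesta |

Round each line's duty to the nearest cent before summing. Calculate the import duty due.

Line 1 (S-991, Meresta, 2,470 units, ¥288,199.60):
Base rate for S-991 is 31%.
Duty = ¥288,199.60 × 31% = ¥89,341.88.
Line 2 (S-341, Meresta, 819 liters, ¥78,230.88):
Base rate for S-341 is 26.5%.
Additional duty on S-341 from Meresta: +52.7%. Applied ad valorem rate: 26.5% + 52.7% = 79.2%.
Duty = ¥78,230.88 × 79.2% = ¥61,958.86.
Line 3 (C-134, Astesta, 3,269 kg, ¥313,595.17):
Base rate for C-134 is 11% + ¥3.45/kg.
C-134 has an FTA preferential rate, but origin Astesta is not Talova; base rate stands.
Duty = ¥313,595.17 × 11% + 3,269 × ¥3.45 = ¥45,773.52.
Total = ¥89,341.88 + ¥61,958.86 + ¥45,773.52 = ¥197,074.26.

¥197,074.26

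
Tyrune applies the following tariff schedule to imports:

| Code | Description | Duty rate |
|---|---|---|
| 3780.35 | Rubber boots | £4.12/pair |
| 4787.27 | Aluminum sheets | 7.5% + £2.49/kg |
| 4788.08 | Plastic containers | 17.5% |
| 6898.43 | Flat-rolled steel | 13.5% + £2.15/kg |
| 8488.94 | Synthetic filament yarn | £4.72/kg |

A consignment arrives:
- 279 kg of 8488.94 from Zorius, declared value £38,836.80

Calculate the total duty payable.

£1,316.88

Line 1 (8488.94, Zorius, 279 kg, £38,836.80):
Base rate for 8488.94 is £4.72/kg.
Duty = 279 × £4.72 = £1,316.88.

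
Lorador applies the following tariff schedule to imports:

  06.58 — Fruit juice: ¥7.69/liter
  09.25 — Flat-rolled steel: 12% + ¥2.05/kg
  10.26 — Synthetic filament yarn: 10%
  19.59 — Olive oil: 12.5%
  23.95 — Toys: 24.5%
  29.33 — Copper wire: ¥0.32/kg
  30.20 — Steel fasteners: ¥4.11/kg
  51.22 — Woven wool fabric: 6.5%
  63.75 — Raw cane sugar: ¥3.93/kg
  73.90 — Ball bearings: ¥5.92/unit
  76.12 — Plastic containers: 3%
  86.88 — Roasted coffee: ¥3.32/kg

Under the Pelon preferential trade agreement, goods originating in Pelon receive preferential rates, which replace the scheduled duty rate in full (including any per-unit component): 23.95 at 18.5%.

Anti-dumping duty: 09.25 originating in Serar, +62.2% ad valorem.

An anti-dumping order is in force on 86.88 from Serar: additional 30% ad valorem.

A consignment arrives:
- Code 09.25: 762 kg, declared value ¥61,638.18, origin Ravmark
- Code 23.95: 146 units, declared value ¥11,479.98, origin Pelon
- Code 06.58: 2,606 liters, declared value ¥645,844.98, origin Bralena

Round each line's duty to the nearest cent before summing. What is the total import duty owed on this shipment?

Line 1 (09.25, Ravmark, 762 kg, ¥61,638.18):
Base rate for 09.25 is 12% + ¥2.05/kg.
The additional-duty order on 09.25 targets Serar, not Ravmark; it does not apply.
Duty = ¥61,638.18 × 12% + 762 × ¥2.05 = ¥8,958.68.
Line 2 (23.95, Pelon, 146 units, ¥11,479.98):
Base rate for 23.95 is 24.5%.
Origin Pelon qualifies under the Lorador–Pelon agreement and 23.95 is covered: preferential rate 18.5% applies instead.
Duty = ¥11,479.98 × 18.5% = ¥2,123.80.
Line 3 (06.58, Bralena, 2,606 liters, ¥645,844.98):
Base rate for 06.58 is ¥7.69/liter.
Duty = 2,606 × ¥7.69 = ¥20,040.14.
Total = ¥8,958.68 + ¥2,123.80 + ¥20,040.14 = ¥31,122.62.

¥31,122.62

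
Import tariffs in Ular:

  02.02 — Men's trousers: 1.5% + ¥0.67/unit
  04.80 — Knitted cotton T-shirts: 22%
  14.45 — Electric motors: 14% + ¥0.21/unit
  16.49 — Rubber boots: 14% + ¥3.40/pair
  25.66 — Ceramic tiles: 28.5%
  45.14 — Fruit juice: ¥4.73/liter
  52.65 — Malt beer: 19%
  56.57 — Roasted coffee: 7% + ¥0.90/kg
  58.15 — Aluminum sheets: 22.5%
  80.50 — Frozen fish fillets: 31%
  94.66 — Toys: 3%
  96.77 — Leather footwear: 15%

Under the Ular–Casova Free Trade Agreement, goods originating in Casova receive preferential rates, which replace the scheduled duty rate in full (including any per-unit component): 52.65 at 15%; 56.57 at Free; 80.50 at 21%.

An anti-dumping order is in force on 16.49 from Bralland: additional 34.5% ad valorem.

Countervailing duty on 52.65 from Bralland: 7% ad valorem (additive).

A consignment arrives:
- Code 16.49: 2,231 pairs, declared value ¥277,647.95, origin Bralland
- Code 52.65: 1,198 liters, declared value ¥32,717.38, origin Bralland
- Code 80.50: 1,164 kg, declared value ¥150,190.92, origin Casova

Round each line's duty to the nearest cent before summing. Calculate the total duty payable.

Line 1 (16.49, Bralland, 2,231 pairs, ¥277,647.95):
Base rate for 16.49 is 14% + ¥3.40/pair.
Additional duty on 16.49 from Bralland: +34.5%. Applied ad valorem rate: 14% + 34.5% = 48.5%.
Duty = ¥277,647.95 × 48.5% + 2,231 × ¥3.40 = ¥142,244.66.
Line 2 (52.65, Bralland, 1,198 liters, ¥32,717.38):
Base rate for 52.65 is 19%.
52.65 has an FTA preferential rate, but origin Bralland is not Casova; base rate stands.
Additional duty on 52.65 from Bralland: +7%. Applied ad valorem rate: 19% + 7% = 26%.
Duty = ¥32,717.38 × 26% = ¥8,506.52.
Line 3 (80.50, Casova, 1,164 kg, ¥150,190.92):
Base rate for 80.50 is 31%.
Origin Casova qualifies under the Ular–Casova agreement and 80.50 is covered: preferential rate 21% applies instead.
Duty = ¥150,190.92 × 21% = ¥31,540.09.
Total = ¥142,244.66 + ¥8,506.52 + ¥31,540.09 = ¥182,291.27.

¥182,291.27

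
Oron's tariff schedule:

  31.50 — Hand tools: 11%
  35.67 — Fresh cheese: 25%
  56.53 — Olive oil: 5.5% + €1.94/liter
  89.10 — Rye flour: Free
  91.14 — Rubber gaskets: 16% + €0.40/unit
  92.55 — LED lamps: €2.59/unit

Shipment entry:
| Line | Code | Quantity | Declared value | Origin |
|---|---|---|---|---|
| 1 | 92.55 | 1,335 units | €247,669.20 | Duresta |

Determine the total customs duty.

€3,457.65

Line 1 (92.55, Duresta, 1,335 units, €247,669.20):
Base rate for 92.55 is €2.59/unit.
Duty = 1,335 × €2.59 = €3,457.65.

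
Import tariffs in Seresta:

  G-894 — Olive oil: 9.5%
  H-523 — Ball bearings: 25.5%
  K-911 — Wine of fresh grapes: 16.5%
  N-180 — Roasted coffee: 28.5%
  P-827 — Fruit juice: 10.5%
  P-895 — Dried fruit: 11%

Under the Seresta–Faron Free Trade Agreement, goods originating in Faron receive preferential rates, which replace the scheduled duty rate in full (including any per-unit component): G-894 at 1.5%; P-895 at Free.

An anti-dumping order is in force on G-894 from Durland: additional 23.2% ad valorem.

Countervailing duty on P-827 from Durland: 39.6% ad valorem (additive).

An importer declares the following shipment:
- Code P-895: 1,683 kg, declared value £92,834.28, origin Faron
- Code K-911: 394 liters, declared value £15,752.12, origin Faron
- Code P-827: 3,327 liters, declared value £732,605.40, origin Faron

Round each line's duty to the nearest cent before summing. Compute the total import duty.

Line 1 (P-895, Faron, 1,683 kg, £92,834.28):
Base rate for P-895 is 11%.
Origin Faron qualifies under the Seresta–Faron agreement and P-895 is covered: preferential rate Free applies instead.
Duty = £92,834.28 × 0% = £0.00.
Line 2 (K-911, Faron, 394 liters, £15,752.12):
Base rate for K-911 is 16.5%.
Origin Faron is the FTA partner but K-911 is not on the preference list; base rate stands.
Duty = £15,752.12 × 16.5% = £2,599.10.
Line 3 (P-827, Faron, 3,327 liters, £732,605.40):
Base rate for P-827 is 10.5%.
Origin Faron is the FTA partner but P-827 is not on the preference list; base rate stands.
The additional-duty order on P-827 targets Durland, not Faron; it does not apply.
Duty = £732,605.40 × 10.5% = £76,923.57.
Total = £0.00 + £2,599.10 + £76,923.57 = £79,522.67.

£79,522.67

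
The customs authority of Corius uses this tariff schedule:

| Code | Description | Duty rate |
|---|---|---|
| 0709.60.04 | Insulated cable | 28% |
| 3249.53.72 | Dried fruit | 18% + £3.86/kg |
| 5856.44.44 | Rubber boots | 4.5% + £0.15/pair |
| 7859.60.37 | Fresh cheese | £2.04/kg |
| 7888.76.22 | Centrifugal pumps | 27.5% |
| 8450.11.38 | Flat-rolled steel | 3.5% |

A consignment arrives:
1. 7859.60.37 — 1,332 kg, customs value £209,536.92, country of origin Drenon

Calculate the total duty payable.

£2,717.28

Line 1 (7859.60.37, Drenon, 1,332 kg, £209,536.92):
Base rate for 7859.60.37 is £2.04/kg.
Duty = 1,332 × £2.04 = £2,717.28.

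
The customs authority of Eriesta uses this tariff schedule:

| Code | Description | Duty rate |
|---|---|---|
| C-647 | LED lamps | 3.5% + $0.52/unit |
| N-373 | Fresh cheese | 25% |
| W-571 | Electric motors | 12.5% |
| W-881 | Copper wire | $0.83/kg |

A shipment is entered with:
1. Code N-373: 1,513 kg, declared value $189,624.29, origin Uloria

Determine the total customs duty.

$47,406.07

Line 1 (N-373, Uloria, 1,513 kg, $189,624.29):
Base rate for N-373 is 25%.
Duty = $189,624.29 × 25% = $47,406.07.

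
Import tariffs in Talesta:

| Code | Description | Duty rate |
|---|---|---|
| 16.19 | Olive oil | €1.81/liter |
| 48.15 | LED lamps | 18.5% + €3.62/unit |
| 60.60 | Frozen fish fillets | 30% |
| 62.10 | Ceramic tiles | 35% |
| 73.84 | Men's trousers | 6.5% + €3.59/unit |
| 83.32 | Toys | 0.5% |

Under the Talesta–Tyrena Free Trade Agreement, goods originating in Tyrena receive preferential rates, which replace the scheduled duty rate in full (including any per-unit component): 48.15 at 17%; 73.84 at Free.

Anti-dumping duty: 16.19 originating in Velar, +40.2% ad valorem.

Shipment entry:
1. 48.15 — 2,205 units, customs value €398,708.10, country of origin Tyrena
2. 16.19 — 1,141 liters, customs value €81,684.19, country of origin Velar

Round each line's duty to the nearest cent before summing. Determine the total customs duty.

€102,682.63

Line 1 (48.15, Tyrena, 2,205 units, €398,708.10):
Base rate for 48.15 is 18.5% + €3.62/unit.
Origin Tyrena qualifies under the Talesta–Tyrena agreement and 48.15 is covered: preferential rate 17% applies instead.
Duty = €398,708.10 × 17% = €67,780.38.
Line 2 (16.19, Velar, 1,141 liters, €81,684.19):
Base rate for 16.19 is €1.81/liter.
Additional duty on 16.19 from Velar: +40.2% ad valorem. Applied ad valorem rate = 40.2%.
Duty = €81,684.19 × 40.2% + 1,141 × €1.81 = €34,902.25.
Total = €67,780.38 + €34,902.25 = €102,682.63.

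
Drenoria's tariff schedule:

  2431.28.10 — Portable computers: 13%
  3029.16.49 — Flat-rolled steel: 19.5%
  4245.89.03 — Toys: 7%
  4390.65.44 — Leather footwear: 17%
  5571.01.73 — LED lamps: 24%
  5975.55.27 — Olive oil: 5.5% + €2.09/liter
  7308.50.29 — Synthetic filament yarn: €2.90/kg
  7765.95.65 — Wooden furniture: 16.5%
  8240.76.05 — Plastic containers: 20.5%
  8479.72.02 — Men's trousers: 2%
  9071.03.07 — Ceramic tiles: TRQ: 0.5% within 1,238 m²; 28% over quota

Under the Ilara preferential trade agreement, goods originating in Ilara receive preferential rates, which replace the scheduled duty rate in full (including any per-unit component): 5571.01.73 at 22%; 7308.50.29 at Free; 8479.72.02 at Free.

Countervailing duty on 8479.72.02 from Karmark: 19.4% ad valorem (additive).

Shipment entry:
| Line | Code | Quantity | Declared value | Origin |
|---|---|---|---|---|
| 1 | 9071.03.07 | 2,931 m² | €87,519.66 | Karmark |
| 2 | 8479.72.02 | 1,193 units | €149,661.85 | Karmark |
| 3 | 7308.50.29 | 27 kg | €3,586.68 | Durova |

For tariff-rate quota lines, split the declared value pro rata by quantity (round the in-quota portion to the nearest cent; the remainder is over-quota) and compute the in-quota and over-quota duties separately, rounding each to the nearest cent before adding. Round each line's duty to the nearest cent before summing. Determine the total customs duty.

€46,445.60

Line 1 (9071.03.07, Karmark, 2,931 m², €87,519.66):
Code 9071.03.07 is under a tariff-rate quota (threshold 1,238 m²). In-quota: 1,238 m² at 0.5%; over-quota: 1,693 m² at 28%.
Pro-rata value split: in-quota = €87,519.66 × 1,238/2,931 = €36,966.68; over-quota = €87,519.66 − €36,966.68 = €50,552.98.
In-quota duty = €36,966.68 × 0.5% = €184.83. Over-quota duty = €50,552.98 × 28% = €14,154.83.
Line duty = €184.83 + €14,154.83 = €14,339.66.
Line 2 (8479.72.02, Karmark, 1,193 units, €149,661.85):
Base rate for 8479.72.02 is 2%.
8479.72.02 has an FTA preferential rate, but origin Karmark is not Ilara; base rate stands.
Additional duty on 8479.72.02 from Karmark: +19.4%. Applied ad valorem rate: 2% + 19.4% = 21.4%.
Duty = €149,661.85 × 21.4% = €32,027.64.
Line 3 (7308.50.29, Durova, 27 kg, €3,586.68):
Base rate for 7308.50.29 is €2.90/kg.
7308.50.29 has an FTA preferential rate, but origin Durova is not Ilara; base rate stands.
Duty = 27 × €2.90 = €78.30.
Total = €14,339.66 + €32,027.64 + €78.30 = €46,445.60.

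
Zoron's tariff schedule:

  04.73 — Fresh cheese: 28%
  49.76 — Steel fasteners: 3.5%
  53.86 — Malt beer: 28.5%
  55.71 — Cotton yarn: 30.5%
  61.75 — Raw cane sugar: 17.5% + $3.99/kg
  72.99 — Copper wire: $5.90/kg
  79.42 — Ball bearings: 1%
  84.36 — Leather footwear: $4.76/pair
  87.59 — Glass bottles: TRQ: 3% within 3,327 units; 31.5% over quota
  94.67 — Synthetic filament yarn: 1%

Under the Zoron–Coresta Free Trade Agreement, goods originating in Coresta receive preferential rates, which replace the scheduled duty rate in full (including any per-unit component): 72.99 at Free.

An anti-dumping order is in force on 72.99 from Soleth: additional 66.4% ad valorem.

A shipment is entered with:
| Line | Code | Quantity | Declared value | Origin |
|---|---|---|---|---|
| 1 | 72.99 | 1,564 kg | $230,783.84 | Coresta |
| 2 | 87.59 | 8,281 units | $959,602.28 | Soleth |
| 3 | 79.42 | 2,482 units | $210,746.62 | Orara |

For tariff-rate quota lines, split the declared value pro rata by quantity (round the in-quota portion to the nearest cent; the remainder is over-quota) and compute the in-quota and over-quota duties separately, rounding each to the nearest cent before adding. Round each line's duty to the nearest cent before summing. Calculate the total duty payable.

Line 1 (72.99, Coresta, 1,564 kg, $230,783.84):
Base rate for 72.99 is $5.90/kg.
Origin Coresta qualifies under the Zoron–Coresta agreement and 72.99 is covered: preferential rate Free applies instead.
The additional-duty order on 72.99 targets Soleth, not Coresta; it does not apply.
Duty = $230,783.84 × 0% = $0.00.
Line 2 (87.59, Soleth, 8,281 units, $959,602.28):
Code 87.59 is under a tariff-rate quota (threshold 3,327 units). In-quota: 3,327 units at 3%; over-quota: 4,954 units at 31.5%.
Pro-rata value split: in-quota = $959,602.28 × 3,327/8,281 = $385,532.76; over-quota = $959,602.28 − $385,532.76 = $574,069.52.
In-quota duty = $385,532.76 × 3% = $11,565.98. Over-quota duty = $574,069.52 × 31.5% = $180,831.90.
Line duty = $11,565.98 + $180,831.90 = $192,397.88.
Line 3 (79.42, Orara, 2,482 units, $210,746.62):
Base rate for 79.42 is 1%.
Duty = $210,746.62 × 1% = $2,107.47.
Total = $0.00 + $192,397.88 + $2,107.47 = $194,505.35.

$194,505.35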